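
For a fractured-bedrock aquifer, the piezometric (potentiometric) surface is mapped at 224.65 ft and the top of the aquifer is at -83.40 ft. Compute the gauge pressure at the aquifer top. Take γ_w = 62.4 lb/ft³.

P ≈ 133 psi

Pressure head at the aquifer top: ψ = h − z = 224.65 − (-83.40) = 308.05 ft.
P = γψ/144 = 62.4 × 308.05 / 144 = 133 psi.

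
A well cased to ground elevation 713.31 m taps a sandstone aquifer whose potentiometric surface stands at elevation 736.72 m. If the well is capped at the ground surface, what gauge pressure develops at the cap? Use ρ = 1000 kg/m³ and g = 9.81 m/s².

Head above the cap: Δh = 736.72 − 713.31 = 23.41 m.
P = ρgΔh = 1000 × 9.81 × 23.41 = 229652 Pa ≈ 230 kPa.

P ≈ 230 kPa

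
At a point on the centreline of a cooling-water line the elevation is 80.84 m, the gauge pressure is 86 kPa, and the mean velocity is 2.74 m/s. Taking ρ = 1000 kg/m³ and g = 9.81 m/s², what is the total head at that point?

Pressure head ψ = P/(ρg) = 86×1000 / (1000 × 9.81) = 8.77 m.
Velocity head = v²/(2g) = 2.74² / (2 × 9.81) = 0.383 m.
h = z + ψ + v²/(2g) = 80.84 + 8.77 + 0.383 = 89.99 m.

h ≈ 89.99 m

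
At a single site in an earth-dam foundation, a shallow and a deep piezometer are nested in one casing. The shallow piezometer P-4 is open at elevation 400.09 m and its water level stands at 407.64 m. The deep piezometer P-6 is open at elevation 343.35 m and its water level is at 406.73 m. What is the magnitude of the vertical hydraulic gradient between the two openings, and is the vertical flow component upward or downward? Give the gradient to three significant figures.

|i_v| ≈ 0.0160; vertical flow is downward

Total head at P-4: h = 407.64 m (water level in the standpipe).
Total head at P-6: h = 406.73 m.
Δh = h(P-4) − h(P-6) = 407.64 − 406.73 = 0.91 m.
Vertical separation Δz = 400.09 − 343.35 = 56.74 m.
|i_v| = |Δh| / Δz = 0.91 / 56.74 = 0.0160.
Head is higher in the shallow piezometer, so vertical flow is downward (recharge condition).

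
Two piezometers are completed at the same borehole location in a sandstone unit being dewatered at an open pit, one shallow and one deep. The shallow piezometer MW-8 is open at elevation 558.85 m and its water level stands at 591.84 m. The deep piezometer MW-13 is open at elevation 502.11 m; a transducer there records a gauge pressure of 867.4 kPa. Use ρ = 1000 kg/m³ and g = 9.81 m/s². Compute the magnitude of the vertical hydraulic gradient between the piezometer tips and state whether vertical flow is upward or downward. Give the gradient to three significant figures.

|i_v| ≈ 0.0231; vertical flow is downward

Total head at MW-8: h = 591.84 m (water level in the standpipe).
Pressure head at MW-13: ψ = P/(ρg) = 867.4×1000 / (1000 × 9.81) = 88.42 m.
Total head at MW-13: h = z + ψ = 502.11 + 88.42 = 590.53 m.
Δh = h(MW-8) − h(MW-13) = 591.84 − 590.53 = 1.31 m.
Vertical separation Δz = 558.85 − 502.11 = 56.74 m.
|i_v| = |Δh| / Δz = 1.31 / 56.74 = 0.0231.
Head is higher in the shallow piezometer, so vertical flow is downward (recharge condition).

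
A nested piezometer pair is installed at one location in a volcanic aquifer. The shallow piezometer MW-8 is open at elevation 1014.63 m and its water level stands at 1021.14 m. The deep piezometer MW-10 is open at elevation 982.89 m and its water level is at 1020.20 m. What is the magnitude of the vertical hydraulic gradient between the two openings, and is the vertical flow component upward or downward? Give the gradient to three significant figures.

Total head at MW-8: h = 1021.14 m (water level in the standpipe).
Total head at MW-10: h = 1020.20 m.
Δh = h(MW-8) − h(MW-10) = 1021.14 − 1020.20 = 0.94 m.
Vertical separation Δz = 1014.63 − 982.89 = 31.74 m.
|i_v| = |Δh| / Δz = 0.94 / 31.74 = 0.0296.
Head is higher in the shallow piezometer, so vertical flow is downward (recharge condition).

|i_v| ≈ 0.0296; vertical flow is downward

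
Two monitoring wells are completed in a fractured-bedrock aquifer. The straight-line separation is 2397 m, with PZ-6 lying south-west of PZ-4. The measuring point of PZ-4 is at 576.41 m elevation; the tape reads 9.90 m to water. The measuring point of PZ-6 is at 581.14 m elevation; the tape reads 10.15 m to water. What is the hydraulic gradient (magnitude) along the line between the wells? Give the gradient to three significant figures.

i ≈ 0.00187

Total head at PZ-4: h = 576.41 − 9.90 = 566.51 m.
Total head at PZ-6: h = 581.14 − 10.15 = 570.99 m.
Head difference: h(PZ-4) − h(PZ-6) = 566.51 − 570.99 = -4.48 m.
Hydraulic gradient: i = |Δh| / L = 4.48 / 2397 = 0.00187.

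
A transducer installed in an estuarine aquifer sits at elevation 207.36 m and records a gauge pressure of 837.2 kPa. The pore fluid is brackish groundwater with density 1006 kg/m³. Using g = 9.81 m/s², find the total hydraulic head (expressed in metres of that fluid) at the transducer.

h ≈ 292.19 m

ψ = P/(ρg) = 837.2×1000 / (1006 × 9.81) = 84.83 m.
h = z + ψ = 207.36 + 84.83 = 292.19 m.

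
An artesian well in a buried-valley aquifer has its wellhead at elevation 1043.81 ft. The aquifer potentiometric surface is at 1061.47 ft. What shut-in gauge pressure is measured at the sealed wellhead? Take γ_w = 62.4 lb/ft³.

P ≈ 7.65 psi

Head above the cap: Δh = 1061.47 − 1043.81 = 17.66 ft.
P = γΔh/144 = 62.4 × 17.66 / 144 = 7.65 psi.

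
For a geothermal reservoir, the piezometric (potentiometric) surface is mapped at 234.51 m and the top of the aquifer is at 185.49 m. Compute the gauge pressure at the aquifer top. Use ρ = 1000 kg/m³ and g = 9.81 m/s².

Pressure head at the aquifer top: ψ = h − z = 234.51 − 185.49 = 49.02 m.
P = ρgψ = 1000 × 9.81 × 49.02 = 480886 Pa ≈ 481 kPa.

P ≈ 481 kPa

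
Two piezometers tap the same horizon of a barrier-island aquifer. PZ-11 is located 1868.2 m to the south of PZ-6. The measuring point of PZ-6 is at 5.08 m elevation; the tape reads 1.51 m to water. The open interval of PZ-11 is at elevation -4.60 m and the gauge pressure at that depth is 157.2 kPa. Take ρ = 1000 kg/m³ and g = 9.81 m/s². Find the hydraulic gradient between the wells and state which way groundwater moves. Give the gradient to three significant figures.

i ≈ 0.00420; groundwater flows toward the north

Total head at PZ-6: h = 5.08 − 1.51 = 3.57 m.
Pressure head at PZ-11: ψ = P/(ρg) = 157.2×1000 / (1000 × 9.81) = 16.02 m.
Total head at PZ-11: h = z + ψ = -4.60 + 16.02 = 11.42 m.
Head difference: h(PZ-6) − h(PZ-11) = 3.57 − 11.42 = -7.85 m.
Hydraulic gradient: i = |Δh| / L = 7.85 / 1868.2 = 0.00420.
Flow is from higher to lower head: from PZ-11 toward PZ-6, i.e. toward the north.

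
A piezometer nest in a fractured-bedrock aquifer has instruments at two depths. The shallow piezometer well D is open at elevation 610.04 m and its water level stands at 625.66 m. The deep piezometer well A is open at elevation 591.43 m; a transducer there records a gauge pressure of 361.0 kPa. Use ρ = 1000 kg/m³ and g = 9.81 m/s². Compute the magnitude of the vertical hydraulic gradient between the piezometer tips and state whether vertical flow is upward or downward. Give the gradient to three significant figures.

|i_v| ≈ 0.138; vertical flow is upward

Total head at well D: h = 625.66 m (water level in the standpipe).
Pressure head at well A: ψ = P/(ρg) = 361.0×1000 / (1000 × 9.81) = 36.80 m.
Total head at well A: h = z + ψ = 591.43 + 36.80 = 628.23 m.
Δh = h(well D) − h(well A) = 625.66 − 628.23 = -2.57 m.
Vertical separation Δz = 610.04 − 591.43 = 18.61 m.
|i_v| = |Δh| / Δz = 2.57 / 18.61 = 0.138.
Head is higher in the deep piezometer, so vertical flow is upward (discharge condition).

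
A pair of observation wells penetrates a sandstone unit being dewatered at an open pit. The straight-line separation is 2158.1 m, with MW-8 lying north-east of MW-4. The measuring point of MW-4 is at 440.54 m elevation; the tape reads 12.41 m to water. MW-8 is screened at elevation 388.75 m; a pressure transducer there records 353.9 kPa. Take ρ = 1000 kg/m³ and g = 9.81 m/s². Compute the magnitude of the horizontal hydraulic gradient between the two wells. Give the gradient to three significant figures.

i ≈ 0.00153

Total head at MW-4: h = 440.54 − 12.41 = 428.13 m.
Pressure head at MW-8: ψ = P/(ρg) = 353.9×1000 / (1000 × 9.81) = 36.08 m.
Total head at MW-8: h = z + ψ = 388.75 + 36.08 = 424.83 m.
Head difference: h(MW-4) − h(MW-8) = 428.13 − 424.83 = 3.30 m.
Hydraulic gradient: i = |Δh| / L = 3.30 / 2158.1 = 0.00153.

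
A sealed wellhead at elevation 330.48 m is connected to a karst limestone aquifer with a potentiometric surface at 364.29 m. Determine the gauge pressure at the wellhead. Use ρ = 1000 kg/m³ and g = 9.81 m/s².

P ≈ 332 kPa

Head above the cap: Δh = 364.29 − 330.48 = 33.81 m.
P = ρgΔh = 1000 × 9.81 × 33.81 = 331676 Pa ≈ 332 kPa.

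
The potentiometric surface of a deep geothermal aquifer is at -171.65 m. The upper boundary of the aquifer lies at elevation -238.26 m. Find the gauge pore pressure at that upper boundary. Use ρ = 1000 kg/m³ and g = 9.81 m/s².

P ≈ 653 kPa

Pressure head at the aquifer top: ψ = h − z = -171.65 − (-238.26) = 66.61 m.
P = ρgψ = 1000 × 9.81 × 66.61 = 653444 Pa ≈ 653 kPa.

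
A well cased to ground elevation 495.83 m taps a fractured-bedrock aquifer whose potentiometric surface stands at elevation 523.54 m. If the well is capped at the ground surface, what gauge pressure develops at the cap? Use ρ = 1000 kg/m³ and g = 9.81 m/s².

P ≈ 272 kPa

Head above the cap: Δh = 523.54 − 495.83 = 27.71 m.
P = ρgΔh = 1000 × 9.81 × 27.71 = 271835 Pa ≈ 272 kPa.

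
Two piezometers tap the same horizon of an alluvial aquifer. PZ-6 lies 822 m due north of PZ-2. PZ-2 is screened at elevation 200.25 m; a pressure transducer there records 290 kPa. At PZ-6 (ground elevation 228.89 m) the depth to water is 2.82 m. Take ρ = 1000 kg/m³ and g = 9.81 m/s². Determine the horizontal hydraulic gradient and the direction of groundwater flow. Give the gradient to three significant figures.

Pressure head at PZ-2: ψ = P/(ρg) = 290×1000 / (1000 × 9.81) = 29.56 m.
Total head at PZ-2: h = z + ψ = 200.25 + 29.56 = 229.81 m.
Total head at PZ-6: h = 228.89 − 2.82 = 226.07 m.
Head difference: h(PZ-2) − h(PZ-6) = 229.81 − 226.07 = 3.74 m.
Hydraulic gradient: i = |Δh| / L = 3.74 / 822 = 0.00455.
Flow is from higher to lower head: from PZ-2 toward PZ-6, i.e. toward the north.

i ≈ 0.00455; groundwater flows toward the north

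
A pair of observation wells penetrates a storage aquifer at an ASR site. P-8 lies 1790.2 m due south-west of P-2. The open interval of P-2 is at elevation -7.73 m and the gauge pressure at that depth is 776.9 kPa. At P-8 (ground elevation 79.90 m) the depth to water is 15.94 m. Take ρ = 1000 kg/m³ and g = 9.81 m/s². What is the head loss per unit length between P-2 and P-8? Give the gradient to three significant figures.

i ≈ 0.00419 m/m

Pressure head at P-2: ψ = P/(ρg) = 776.9×1000 / (1000 × 9.81) = 79.19 m.
Total head at P-2: h = z + ψ = -7.73 + 79.19 = 71.46 m.
Total head at P-8: h = 79.90 − 15.94 = 63.96 m.
Head difference: h(P-2) − h(P-8) = 71.46 − 63.96 = 7.50 m.
Hydraulic gradient: i = |Δh| / L = 7.50 / 1790.2 = 0.00419.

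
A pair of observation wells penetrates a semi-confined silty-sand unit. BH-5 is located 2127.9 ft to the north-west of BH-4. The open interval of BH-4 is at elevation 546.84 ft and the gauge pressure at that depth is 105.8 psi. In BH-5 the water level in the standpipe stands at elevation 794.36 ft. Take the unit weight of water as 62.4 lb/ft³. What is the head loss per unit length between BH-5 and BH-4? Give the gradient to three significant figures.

i ≈ 0.00158 ft/ft

Pressure head at BH-4: ψ = 144·P/γ = 144 × 105.8 / 62.4 = 244.15 ft.
Total head at BH-4: h = z + ψ = 546.84 + 244.15 = 790.99 ft.
Total head at BH-5: h = 794.36 ft (water level in the piezometer is the total head).
Head difference: h(BH-4) − h(BH-5) = 790.99 − 794.36 = -3.37 ft.
Hydraulic gradient: i = |Δh| / L = 3.37 / 2127.9 = 0.00158.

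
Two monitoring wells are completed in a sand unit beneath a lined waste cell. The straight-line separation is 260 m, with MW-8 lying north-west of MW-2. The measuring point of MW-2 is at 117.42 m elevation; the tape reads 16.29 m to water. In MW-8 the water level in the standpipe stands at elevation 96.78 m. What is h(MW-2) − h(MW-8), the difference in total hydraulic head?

Δh ≈ 4.35 m

Total head at MW-2: h = 117.42 − 16.29 = 101.13 m.
Total head at MW-8: h = 96.78 m (water level in the piezometer is the total head).
Head difference: h(MW-2) − h(MW-8) = 101.13 − 96.78 = 4.35 m.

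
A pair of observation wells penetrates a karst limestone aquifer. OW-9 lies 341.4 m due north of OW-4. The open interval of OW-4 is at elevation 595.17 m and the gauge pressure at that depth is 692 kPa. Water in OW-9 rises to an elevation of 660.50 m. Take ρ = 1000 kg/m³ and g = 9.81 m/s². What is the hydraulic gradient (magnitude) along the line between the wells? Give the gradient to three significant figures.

i ≈ 0.0153

Pressure head at OW-4: ψ = P/(ρg) = 692×1000 / (1000 × 9.81) = 70.54 m.
Total head at OW-4: h = z + ψ = 595.17 + 70.54 = 665.71 m.
Total head at OW-9: h = 660.50 m (water level in the piezometer is the total head).
Head difference: h(OW-4) − h(OW-9) = 665.71 − 660.50 = 5.21 m.
Hydraulic gradient: i = |Δh| / L = 5.21 / 341.4 = 0.0153.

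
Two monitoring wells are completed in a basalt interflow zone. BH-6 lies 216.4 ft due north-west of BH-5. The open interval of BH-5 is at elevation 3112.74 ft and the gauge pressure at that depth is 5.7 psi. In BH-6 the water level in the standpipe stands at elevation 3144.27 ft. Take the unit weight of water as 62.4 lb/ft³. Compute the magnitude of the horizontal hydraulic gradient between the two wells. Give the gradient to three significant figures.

i ≈ 0.0849

Pressure head at BH-5: ψ = 144·P/γ = 144 × 5.7 / 62.4 = 13.15 ft.
Total head at BH-5: h = z + ψ = 3112.74 + 13.15 = 3125.89 ft.
Total head at BH-6: h = 3144.27 ft (water level in the piezometer is the total head).
Head difference: h(BH-5) − h(BH-6) = 3125.89 − 3144.27 = -18.38 ft.
Hydraulic gradient: i = |Δh| / L = 18.38 / 216.4 = 0.0849.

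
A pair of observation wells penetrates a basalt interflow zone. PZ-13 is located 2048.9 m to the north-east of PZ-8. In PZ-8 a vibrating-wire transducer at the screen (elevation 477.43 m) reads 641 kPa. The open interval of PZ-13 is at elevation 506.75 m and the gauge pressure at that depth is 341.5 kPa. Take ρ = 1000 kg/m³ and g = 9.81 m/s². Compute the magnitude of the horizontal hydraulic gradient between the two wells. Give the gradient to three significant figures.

i ≈ 0.000591

Pressure head at PZ-8: ψ = P/(ρg) = 641×1000 / (1000 × 9.81) = 65.34 m.
Total head at PZ-8: h = z + ψ = 477.43 + 65.34 = 542.77 m.
Pressure head at PZ-13: ψ = P/(ρg) = 341.5×1000 / (1000 × 9.81) = 34.81 m.
Total head at PZ-13: h = z + ψ = 506.75 + 34.81 = 541.56 m.
Head difference: h(PZ-8) − h(PZ-13) = 542.77 − 541.56 = 1.21 m.
Hydraulic gradient: i = |Δh| / L = 1.21 / 2048.9 = 0.000591.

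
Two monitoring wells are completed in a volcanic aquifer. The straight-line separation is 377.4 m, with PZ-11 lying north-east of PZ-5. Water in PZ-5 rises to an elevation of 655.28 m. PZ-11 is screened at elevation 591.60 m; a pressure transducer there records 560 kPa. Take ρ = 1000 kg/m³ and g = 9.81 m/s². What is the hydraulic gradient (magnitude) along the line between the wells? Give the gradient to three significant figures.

Total head at PZ-5: h = 655.28 m (water level in the piezometer is the total head).
Pressure head at PZ-11: ψ = P/(ρg) = 560×1000 / (1000 × 9.81) = 57.08 m.
Total head at PZ-11: h = z + ψ = 591.60 + 57.08 = 648.68 m.
Head difference: h(PZ-5) − h(PZ-11) = 655.28 − 648.68 = 6.60 m.
Hydraulic gradient: i = |Δh| / L = 6.60 / 377.4 = 0.0175.

i ≈ 0.0175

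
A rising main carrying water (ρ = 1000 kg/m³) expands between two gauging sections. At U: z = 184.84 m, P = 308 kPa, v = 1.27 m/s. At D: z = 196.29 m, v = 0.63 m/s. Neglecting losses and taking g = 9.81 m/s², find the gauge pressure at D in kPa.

Pressure head at U: ψ₁ = P₁/(ρg) = 308×1000 / (1000 × 9.81) = 31.40 m.
Velocity heads: v₁²/2g = 1.27²/19.62 = 0.082 m; v₂²/2g = 0.63²/19.62 = 0.020 m.
Total head H = z₁ + ψ₁ + v₁²/2g = 184.84 + 31.40 + 0.082 = 216.32 m.
ψ₂ = H − z₂ − v₂²/2g = 216.32 − 196.29 − 0.020 = 20.01 m.
P₂ = ρgψ₂ = 1000 × 9.81 × 20.01 ≈ 196 kPa.

P₂ ≈ 196 kPa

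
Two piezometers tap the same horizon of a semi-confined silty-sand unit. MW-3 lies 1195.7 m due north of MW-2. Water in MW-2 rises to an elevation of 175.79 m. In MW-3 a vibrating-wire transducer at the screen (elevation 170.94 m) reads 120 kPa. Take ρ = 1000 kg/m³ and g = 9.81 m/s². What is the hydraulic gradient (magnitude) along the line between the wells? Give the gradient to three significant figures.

Total head at MW-2: h = 175.79 m (water level in the piezometer is the total head).
Pressure head at MW-3: ψ = P/(ρg) = 120×1000 / (1000 × 9.81) = 12.23 m.
Total head at MW-3: h = z + ψ = 170.94 + 12.23 = 183.17 m.
Head difference: h(MW-2) − h(MW-3) = 175.79 − 183.17 = -7.38 m.
Hydraulic gradient: i = |Δh| / L = 7.38 / 1195.7 = 0.00617.

i ≈ 0.00617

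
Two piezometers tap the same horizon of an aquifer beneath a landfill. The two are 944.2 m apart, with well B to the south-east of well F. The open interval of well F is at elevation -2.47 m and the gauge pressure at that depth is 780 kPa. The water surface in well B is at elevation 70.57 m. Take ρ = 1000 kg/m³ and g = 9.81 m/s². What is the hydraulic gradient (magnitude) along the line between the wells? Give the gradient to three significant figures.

Pressure head at well F: ψ = P/(ρg) = 780×1000 / (1000 × 9.81) = 79.51 m.
Total head at well F: h = z + ψ = -2.47 + 79.51 = 77.04 m.
Total head at well B: h = 70.57 m (water level in the piezometer is the total head).
Head difference: h(well F) − h(well B) = 77.04 − 70.57 = 6.47 m.
Hydraulic gradient: i = |Δh| / L = 6.47 / 944.2 = 0.00685.

i ≈ 0.00685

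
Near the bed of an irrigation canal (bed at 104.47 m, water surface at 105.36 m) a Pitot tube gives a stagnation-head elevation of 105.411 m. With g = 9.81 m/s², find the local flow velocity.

Near the bed, under hydrostatic conditions, the piezometric head (z + ψ) equals the free-surface elevation, 105.36 m.
Velocity head = total − piezometric = 105.411 − 105.36 = 0.051 m.
v = √(2g·h_v) = √(2 × 9.81 × 0.051) = 1.00 m/s.

v ≈ 1.00 m/s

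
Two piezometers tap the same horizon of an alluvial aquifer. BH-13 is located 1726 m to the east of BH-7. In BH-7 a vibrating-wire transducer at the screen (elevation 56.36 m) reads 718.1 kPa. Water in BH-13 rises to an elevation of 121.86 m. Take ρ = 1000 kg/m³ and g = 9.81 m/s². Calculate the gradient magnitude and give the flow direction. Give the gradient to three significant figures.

Pressure head at BH-7: ψ = P/(ρg) = 718.1×1000 / (1000 × 9.81) = 73.20 m.
Total head at BH-7: h = z + ψ = 56.36 + 73.20 = 129.56 m.
Total head at BH-13: h = 121.86 m (water level in the piezometer is the total head).
Head difference: h(BH-7) − h(BH-13) = 129.56 − 121.86 = 7.70 m.
Hydraulic gradient: i = |Δh| / L = 7.70 / 1726 = 0.00446.
Flow is from higher to lower head: from BH-7 toward BH-13, i.e. toward the east.

i ≈ 0.00446; groundwater flows toward the east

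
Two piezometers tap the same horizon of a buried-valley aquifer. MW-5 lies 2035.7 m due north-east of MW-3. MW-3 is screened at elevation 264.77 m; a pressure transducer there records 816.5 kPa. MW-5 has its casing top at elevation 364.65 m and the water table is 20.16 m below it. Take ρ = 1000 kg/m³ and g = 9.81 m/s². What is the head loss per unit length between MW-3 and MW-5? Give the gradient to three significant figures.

i ≈ 0.00172 m/m

Pressure head at MW-3: ψ = P/(ρg) = 816.5×1000 / (1000 × 9.81) = 83.23 m.
Total head at MW-3: h = z + ψ = 264.77 + 83.23 = 348.00 m.
Total head at MW-5: h = 364.65 − 20.16 = 344.49 m.
Head difference: h(MW-3) − h(MW-5) = 348.00 − 344.49 = 3.51 m.
Hydraulic gradient: i = |Δh| / L = 3.51 / 2035.7 = 0.00172.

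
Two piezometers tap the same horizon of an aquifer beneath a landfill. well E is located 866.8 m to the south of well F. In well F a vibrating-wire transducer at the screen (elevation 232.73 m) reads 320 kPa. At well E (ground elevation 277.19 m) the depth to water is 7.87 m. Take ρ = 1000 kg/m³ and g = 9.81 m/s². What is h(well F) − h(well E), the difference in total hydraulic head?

Pressure head at well F: ψ = P/(ρg) = 320×1000 / (1000 × 9.81) = 32.62 m.
Total head at well F: h = z + ψ = 232.73 + 32.62 = 265.35 m.
Total head at well E: h = 277.19 − 7.87 = 269.32 m.
Head difference: h(well F) − h(well E) = 265.35 − 269.32 = -3.97 m.

Δh ≈ -3.97 m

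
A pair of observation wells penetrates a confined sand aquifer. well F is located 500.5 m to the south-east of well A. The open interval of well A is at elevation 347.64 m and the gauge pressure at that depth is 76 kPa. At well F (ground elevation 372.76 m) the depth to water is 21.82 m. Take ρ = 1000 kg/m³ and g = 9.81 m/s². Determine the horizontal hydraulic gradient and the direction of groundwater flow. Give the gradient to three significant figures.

Pressure head at well A: ψ = P/(ρg) = 76×1000 / (1000 × 9.81) = 7.75 m.
Total head at well A: h = z + ψ = 347.64 + 7.75 = 355.39 m.
Total head at well F: h = 372.76 − 21.82 = 350.94 m.
Head difference: h(well A) − h(well F) = 355.39 − 350.94 = 4.45 m.
Hydraulic gradient: i = |Δh| / L = 4.45 / 500.5 = 0.00889.
Flow is from higher to lower head: from well A toward well F, i.e. toward the south-east.

i ≈ 0.00889; groundwater flows toward the south-east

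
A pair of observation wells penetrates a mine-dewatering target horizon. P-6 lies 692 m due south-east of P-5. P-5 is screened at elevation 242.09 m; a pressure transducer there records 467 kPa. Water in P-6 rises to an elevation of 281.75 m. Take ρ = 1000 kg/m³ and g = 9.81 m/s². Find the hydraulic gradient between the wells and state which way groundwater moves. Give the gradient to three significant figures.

i ≈ 0.0115; groundwater flows toward the south-east

Pressure head at P-5: ψ = P/(ρg) = 467×1000 / (1000 × 9.81) = 47.60 m.
Total head at P-5: h = z + ψ = 242.09 + 47.60 = 289.69 m.
Total head at P-6: h = 281.75 m (water level in the piezometer is the total head).
Head difference: h(P-5) − h(P-6) = 289.69 − 281.75 = 7.94 m.
Hydraulic gradient: i = |Δh| / L = 7.94 / 692 = 0.0115.
Flow is from higher to lower head: from P-5 toward P-6, i.e. toward the south-east.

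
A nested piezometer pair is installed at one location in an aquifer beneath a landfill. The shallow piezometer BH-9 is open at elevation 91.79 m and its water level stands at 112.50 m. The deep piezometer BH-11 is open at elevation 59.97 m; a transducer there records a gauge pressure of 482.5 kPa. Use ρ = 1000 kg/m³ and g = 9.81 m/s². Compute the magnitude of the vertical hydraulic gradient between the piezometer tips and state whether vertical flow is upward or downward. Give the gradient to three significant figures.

|i_v| ≈ 0.105; vertical flow is downward

Total head at BH-9: h = 112.50 m (water level in the standpipe).
Pressure head at BH-11: ψ = P/(ρg) = 482.5×1000 / (1000 × 9.81) = 49.18 m.
Total head at BH-11: h = z + ψ = 59.97 + 49.18 = 109.15 m.
Δh = h(BH-9) − h(BH-11) = 112.50 − 109.15 = 3.35 m.
Vertical separation Δz = 91.79 − 59.97 = 31.82 m.
|i_v| = |Δh| / Δz = 3.35 / 31.82 = 0.105.
Head is higher in the shallow piezometer, so vertical flow is downward (recharge condition).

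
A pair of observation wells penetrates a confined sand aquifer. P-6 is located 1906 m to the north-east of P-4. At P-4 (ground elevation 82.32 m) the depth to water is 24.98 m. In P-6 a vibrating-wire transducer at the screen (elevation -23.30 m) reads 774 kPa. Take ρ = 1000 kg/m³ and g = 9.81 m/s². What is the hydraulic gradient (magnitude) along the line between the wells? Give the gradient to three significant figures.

i ≈ 0.000913

Total head at P-4: h = 82.32 − 24.98 = 57.34 m.
Pressure head at P-6: ψ = P/(ρg) = 774×1000 / (1000 × 9.81) = 78.90 m.
Total head at P-6: h = z + ψ = -23.30 + 78.90 = 55.60 m.
Head difference: h(P-4) − h(P-6) = 57.34 − 55.60 = 1.74 m.
Hydraulic gradient: i = |Δh| / L = 1.74 / 1906 = 0.000913.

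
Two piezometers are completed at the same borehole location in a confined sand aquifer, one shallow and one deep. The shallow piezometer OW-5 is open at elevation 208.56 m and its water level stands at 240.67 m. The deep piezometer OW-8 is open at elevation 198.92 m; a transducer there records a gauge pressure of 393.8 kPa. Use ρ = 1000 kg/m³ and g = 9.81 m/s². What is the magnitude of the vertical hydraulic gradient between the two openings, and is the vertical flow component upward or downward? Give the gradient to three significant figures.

|i_v| ≈ 0.167; vertical flow is downward

Total head at OW-5: h = 240.67 m (water level in the standpipe).
Pressure head at OW-8: ψ = P/(ρg) = 393.8×1000 / (1000 × 9.81) = 40.14 m.
Total head at OW-8: h = z + ψ = 198.92 + 40.14 = 239.06 m.
Δh = h(OW-5) − h(OW-8) = 240.67 − 239.06 = 1.61 m.
Vertical separation Δz = 208.56 − 198.92 = 9.64 m.
|i_v| = |Δh| / Δz = 1.61 / 9.64 = 0.167.
Head is higher in the shallow piezometer, so vertical flow is downward (recharge condition).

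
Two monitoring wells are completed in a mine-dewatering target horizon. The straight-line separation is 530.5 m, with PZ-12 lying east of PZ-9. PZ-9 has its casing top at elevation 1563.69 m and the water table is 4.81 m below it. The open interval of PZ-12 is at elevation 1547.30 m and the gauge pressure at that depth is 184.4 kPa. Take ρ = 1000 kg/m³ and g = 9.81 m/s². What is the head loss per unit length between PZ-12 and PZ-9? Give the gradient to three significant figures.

Total head at PZ-9: h = 1563.69 − 4.81 = 1558.88 m.
Pressure head at PZ-12: ψ = P/(ρg) = 184.4×1000 / (1000 × 9.81) = 18.80 m.
Total head at PZ-12: h = z + ψ = 1547.30 + 18.80 = 1566.10 m.
Head difference: h(PZ-9) − h(PZ-12) = 1558.88 − 1566.10 = -7.22 m.
Hydraulic gradient: i = |Δh| / L = 7.22 / 530.5 = 0.0136.

i ≈ 0.0136 m/m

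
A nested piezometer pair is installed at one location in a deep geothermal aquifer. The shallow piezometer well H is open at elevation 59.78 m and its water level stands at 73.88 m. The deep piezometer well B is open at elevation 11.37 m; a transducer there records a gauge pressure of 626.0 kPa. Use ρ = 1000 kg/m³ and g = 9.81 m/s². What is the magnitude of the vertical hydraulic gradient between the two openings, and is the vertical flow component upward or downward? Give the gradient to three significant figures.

|i_v| ≈ 0.0269; vertical flow is upward

Total head at well H: h = 73.88 m (water level in the standpipe).
Pressure head at well B: ψ = P/(ρg) = 626.0×1000 / (1000 × 9.81) = 63.81 m.
Total head at well B: h = z + ψ = 11.37 + 63.81 = 75.18 m.
Δh = h(well H) − h(well B) = 73.88 − 75.18 = -1.30 m.
Vertical separation Δz = 59.78 − 11.37 = 48.41 m.
|i_v| = |Δh| / Δz = 1.30 / 48.41 = 0.0269.
Head is higher in the deep piezometer, so vertical flow is upward (discharge condition).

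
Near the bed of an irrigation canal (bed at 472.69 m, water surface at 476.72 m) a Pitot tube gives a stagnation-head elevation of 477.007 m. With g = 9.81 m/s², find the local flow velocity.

v ≈ 2.37 m/s

Near the bed, under hydrostatic conditions, the piezometric head (z + ψ) equals the free-surface elevation, 476.72 m.
Velocity head = total − piezometric = 477.007 − 476.72 = 0.287 m.
v = √(2g·h_v) = √(2 × 9.81 × 0.287) = 2.37 m/s.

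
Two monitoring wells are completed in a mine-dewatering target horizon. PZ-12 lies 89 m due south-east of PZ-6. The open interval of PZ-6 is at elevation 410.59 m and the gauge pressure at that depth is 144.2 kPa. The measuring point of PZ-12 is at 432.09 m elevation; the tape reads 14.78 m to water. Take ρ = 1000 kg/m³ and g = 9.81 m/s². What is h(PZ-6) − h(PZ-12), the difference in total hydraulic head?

Pressure head at PZ-6: ψ = P/(ρg) = 144.2×1000 / (1000 × 9.81) = 14.70 m.
Total head at PZ-6: h = z + ψ = 410.59 + 14.70 = 425.29 m.
Total head at PZ-12: h = 432.09 − 14.78 = 417.31 m.
Head difference: h(PZ-6) − h(PZ-12) = 425.29 − 417.31 = 7.98 m.

Δh ≈ 7.98 m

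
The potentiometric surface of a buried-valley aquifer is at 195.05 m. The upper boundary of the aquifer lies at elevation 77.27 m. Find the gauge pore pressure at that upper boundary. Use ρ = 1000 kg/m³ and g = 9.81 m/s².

Pressure head at the aquifer top: ψ = h − z = 195.05 − 77.27 = 117.78 m.
P = ρgψ = 1000 × 9.81 × 117.78 = 1155422 Pa ≈ 1160 kPa.

P ≈ 1160 kPa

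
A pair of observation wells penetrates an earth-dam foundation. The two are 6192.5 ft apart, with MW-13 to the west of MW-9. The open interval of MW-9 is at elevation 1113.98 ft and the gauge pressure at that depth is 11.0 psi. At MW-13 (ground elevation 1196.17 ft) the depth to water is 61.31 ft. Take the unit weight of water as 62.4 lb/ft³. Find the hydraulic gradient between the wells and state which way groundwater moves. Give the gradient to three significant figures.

i ≈ 0.000727; groundwater flows toward the west

Pressure head at MW-9: ψ = 144·P/γ = 144 × 11.0 / 62.4 = 25.38 ft.
Total head at MW-9: h = z + ψ = 1113.98 + 25.38 = 1139.36 ft.
Total head at MW-13: h = 1196.17 − 61.31 = 1134.86 ft.
Head difference: h(MW-9) − h(MW-13) = 1139.36 − 1134.86 = 4.50 ft.
Hydraulic gradient: i = |Δh| / L = 4.50 / 6192.5 = 0.000727.
Flow is from higher to lower head: from MW-9 toward MW-13, i.e. toward the west.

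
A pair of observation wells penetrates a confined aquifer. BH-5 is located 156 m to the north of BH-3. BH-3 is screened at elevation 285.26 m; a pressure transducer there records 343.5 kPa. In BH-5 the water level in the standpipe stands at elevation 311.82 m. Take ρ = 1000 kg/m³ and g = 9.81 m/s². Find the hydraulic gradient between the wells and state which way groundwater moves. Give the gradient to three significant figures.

Pressure head at BH-3: ψ = P/(ρg) = 343.5×1000 / (1000 × 9.81) = 35.02 m.
Total head at BH-3: h = z + ψ = 285.26 + 35.02 = 320.28 m.
Total head at BH-5: h = 311.82 m (water level in the piezometer is the total head).
Head difference: h(BH-3) − h(BH-5) = 320.28 − 311.82 = 8.46 m.
Hydraulic gradient: i = |Δh| / L = 8.46 / 156 = 0.0542.
Flow is from higher to lower head: from BH-3 toward BH-5, i.e. toward the north.

i ≈ 0.0542; groundwater flows toward the north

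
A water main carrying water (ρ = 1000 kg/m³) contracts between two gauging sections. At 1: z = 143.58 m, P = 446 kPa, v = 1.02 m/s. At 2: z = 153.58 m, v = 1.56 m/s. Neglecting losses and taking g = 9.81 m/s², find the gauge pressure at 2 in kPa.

Pressure head at 1: ψ₁ = P₁/(ρg) = 446×1000 / (1000 × 9.81) = 45.46 m.
Velocity heads: v₁²/2g = 1.02²/19.62 = 0.053 m; v₂²/2g = 1.56²/19.62 = 0.124 m.
Total head H = z₁ + ψ₁ + v₁²/2g = 143.58 + 45.46 + 0.053 = 189.09 m.
ψ₂ = H − z₂ − v₂²/2g = 189.09 − 153.58 − 0.124 = 35.39 m.
P₂ = ρgψ₂ = 1000 × 9.81 × 35.39 ≈ 347 kPa.

P₂ ≈ 347 kPa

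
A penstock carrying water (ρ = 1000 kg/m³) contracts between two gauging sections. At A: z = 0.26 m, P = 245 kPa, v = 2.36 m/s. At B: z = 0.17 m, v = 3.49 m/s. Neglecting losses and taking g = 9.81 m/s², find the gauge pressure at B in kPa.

Pressure head at A: ψ₁ = P₁/(ρg) = 245×1000 / (1000 × 9.81) = 24.97 m.
Velocity heads: v₁²/2g = 2.36²/19.62 = 0.284 m; v₂²/2g = 3.49²/19.62 = 0.621 m.
Total head H = z₁ + ψ₁ + v₁²/2g = 0.26 + 24.97 + 0.284 = 25.51 m.
ψ₂ = H − z₂ − v₂²/2g = 25.51 − 0.17 − 0.621 = 24.72 m.
P₂ = ρgψ₂ = 1000 × 9.81 × 24.72 ≈ 243 kPa.

P₂ ≈ 243 kPa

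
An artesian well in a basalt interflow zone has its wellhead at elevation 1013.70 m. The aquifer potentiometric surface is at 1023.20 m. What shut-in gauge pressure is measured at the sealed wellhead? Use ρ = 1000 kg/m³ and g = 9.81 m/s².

P ≈ 93.2 kPa

Head above the cap: Δh = 1023.20 − 1013.70 = 9.50 m.
P = ρgΔh = 1000 × 9.81 × 9.50 = 93195 Pa ≈ 93.2 kPa.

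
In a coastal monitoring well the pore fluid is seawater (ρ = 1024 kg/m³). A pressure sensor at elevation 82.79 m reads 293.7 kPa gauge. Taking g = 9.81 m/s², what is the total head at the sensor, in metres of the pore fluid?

ψ = P/(ρg) = 293.7×1000 / (1024 × 9.81) = 29.24 m.
h = z + ψ = 82.79 + 29.24 = 112.03 m.

h ≈ 112.03 m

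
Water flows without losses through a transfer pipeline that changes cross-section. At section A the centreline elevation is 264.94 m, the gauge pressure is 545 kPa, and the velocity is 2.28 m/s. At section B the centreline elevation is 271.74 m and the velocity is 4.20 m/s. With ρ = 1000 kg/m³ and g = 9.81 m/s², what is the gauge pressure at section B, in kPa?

P₂ ≈ 472 kPa

Pressure head at A: ψ₁ = P₁/(ρg) = 545×1000 / (1000 × 9.81) = 55.56 m.
Velocity heads: v₁²/2g = 2.28²/19.62 = 0.265 m; v₂²/2g = 4.20²/19.62 = 0.899 m.
Total head H = z₁ + ψ₁ + v₁²/2g = 264.94 + 55.56 + 0.265 = 320.76 m.
ψ₂ = H − z₂ − v₂²/2g = 320.76 − 271.74 − 0.899 = 48.12 m.
P₂ = ρgψ₂ = 1000 × 9.81 × 48.12 ≈ 472 kPa.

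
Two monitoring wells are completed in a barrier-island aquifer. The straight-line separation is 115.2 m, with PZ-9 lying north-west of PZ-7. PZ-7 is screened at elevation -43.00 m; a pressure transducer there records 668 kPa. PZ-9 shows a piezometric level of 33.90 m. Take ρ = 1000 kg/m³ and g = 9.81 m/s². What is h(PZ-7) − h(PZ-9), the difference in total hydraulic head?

Δh ≈ -8.81 m

Pressure head at PZ-7: ψ = P/(ρg) = 668×1000 / (1000 × 9.81) = 68.09 m.
Total head at PZ-7: h = z + ψ = -43.00 + 68.09 = 25.09 m.
Total head at PZ-9: h = 33.90 m (water level in the piezometer is the total head).
Head difference: h(PZ-7) − h(PZ-9) = 25.09 − 33.90 = -8.81 m.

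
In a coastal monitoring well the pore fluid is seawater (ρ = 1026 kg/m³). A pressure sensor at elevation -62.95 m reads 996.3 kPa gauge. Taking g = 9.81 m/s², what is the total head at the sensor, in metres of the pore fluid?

ψ = P/(ρg) = 996.3×1000 / (1026 × 9.81) = 98.99 m.
h = z + ψ = -62.95 + 98.99 = 36.04 m.

h ≈ 36.04 m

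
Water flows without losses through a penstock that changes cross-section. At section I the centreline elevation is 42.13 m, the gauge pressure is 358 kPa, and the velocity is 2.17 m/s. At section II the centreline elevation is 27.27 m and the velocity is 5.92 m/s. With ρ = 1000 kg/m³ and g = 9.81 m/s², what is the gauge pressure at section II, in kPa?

Pressure head at I: ψ₁ = P₁/(ρg) = 358×1000 / (1000 × 9.81) = 36.49 m.
Velocity heads: v₁²/2g = 2.17²/19.62 = 0.240 m; v₂²/2g = 5.92²/19.62 = 1.786 m.
Total head H = z₁ + ψ₁ + v₁²/2g = 42.13 + 36.49 + 0.240 = 78.86 m.
ψ₂ = H − z₂ − v₂²/2g = 78.86 − 27.27 − 1.786 = 49.80 m.
P₂ = ρgψ₂ = 1000 × 9.81 × 49.80 ≈ 489 kPa.

P₂ ≈ 489 kPa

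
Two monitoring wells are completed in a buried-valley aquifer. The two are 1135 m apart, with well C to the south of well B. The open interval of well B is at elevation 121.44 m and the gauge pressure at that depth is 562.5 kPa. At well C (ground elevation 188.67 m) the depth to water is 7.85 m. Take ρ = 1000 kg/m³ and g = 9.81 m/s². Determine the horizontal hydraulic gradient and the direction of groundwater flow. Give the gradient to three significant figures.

Pressure head at well B: ψ = P/(ρg) = 562.5×1000 / (1000 × 9.81) = 57.34 m.
Total head at well B: h = z + ψ = 121.44 + 57.34 = 178.78 m.
Total head at well C: h = 188.67 − 7.85 = 180.82 m.
Head difference: h(well B) − h(well C) = 178.78 − 180.82 = -2.04 m.
Hydraulic gradient: i = |Δh| / L = 2.04 / 1135 = 0.00180.
Flow is from higher to lower head: from well C toward well B, i.e. toward the north.

i ≈ 0.00180; groundwater flows toward the north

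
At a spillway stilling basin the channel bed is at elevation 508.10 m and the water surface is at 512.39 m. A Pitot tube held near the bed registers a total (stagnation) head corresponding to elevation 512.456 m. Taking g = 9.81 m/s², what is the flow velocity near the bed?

v ≈ 1.14 m/s

Near the bed, under hydrostatic conditions, the piezometric head (z + ψ) equals the free-surface elevation, 512.39 m.
Velocity head = total − piezometric = 512.456 − 512.39 = 0.066 m.
v = √(2g·h_v) = √(2 × 9.81 × 0.066) = 1.14 m/s.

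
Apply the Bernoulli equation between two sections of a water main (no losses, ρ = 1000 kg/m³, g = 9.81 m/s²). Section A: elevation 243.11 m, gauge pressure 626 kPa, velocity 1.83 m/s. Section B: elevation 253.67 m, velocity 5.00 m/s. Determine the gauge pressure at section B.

Pressure head at A: ψ₁ = P₁/(ρg) = 626×1000 / (1000 × 9.81) = 63.81 m.
Velocity heads: v₁²/2g = 1.83²/19.62 = 0.171 m; v₂²/2g = 5.00²/19.62 = 1.274 m.
Total head H = z₁ + ψ₁ + v₁²/2g = 243.11 + 63.81 + 0.171 = 307.09 m.
ψ₂ = H − z₂ − v₂²/2g = 307.09 − 253.67 − 1.274 = 52.15 m.
P₂ = ρgψ₂ = 1000 × 9.81 × 52.15 ≈ 512 kPa.

P₂ ≈ 512 kPa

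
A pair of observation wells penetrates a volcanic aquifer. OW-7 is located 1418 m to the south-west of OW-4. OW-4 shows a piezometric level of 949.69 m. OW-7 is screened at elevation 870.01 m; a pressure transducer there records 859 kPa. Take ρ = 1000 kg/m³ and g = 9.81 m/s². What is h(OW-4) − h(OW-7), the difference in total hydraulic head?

Total head at OW-4: h = 949.69 m (water level in the piezometer is the total head).
Pressure head at OW-7: ψ = P/(ρg) = 859×1000 / (1000 × 9.81) = 87.56 m.
Total head at OW-7: h = z + ψ = 870.01 + 87.56 = 957.57 m.
Head difference: h(OW-4) − h(OW-7) = 949.69 − 957.57 = -7.88 m.

Δh ≈ -7.88 m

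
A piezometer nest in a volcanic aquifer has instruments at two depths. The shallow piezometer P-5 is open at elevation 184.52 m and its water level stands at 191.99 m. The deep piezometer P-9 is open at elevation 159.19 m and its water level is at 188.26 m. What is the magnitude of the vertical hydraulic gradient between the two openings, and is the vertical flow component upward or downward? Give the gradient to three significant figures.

|i_v| ≈ 0.147; vertical flow is downward

Total head at P-5: h = 191.99 m (water level in the standpipe).
Total head at P-9: h = 188.26 m.
Δh = h(P-5) − h(P-9) = 191.99 − 188.26 = 3.73 m.
Vertical separation Δz = 184.52 − 159.19 = 25.33 m.
|i_v| = |Δh| / Δz = 3.73 / 25.33 = 0.147.
Head is higher in the shallow piezometer, so vertical flow is downward (recharge condition).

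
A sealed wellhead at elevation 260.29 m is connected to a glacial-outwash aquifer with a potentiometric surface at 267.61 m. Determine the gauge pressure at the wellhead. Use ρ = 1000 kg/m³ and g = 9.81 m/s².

P ≈ 71.8 kPa

Head above the cap: Δh = 267.61 − 260.29 = 7.32 m.
P = ρgΔh = 1000 × 9.81 × 7.32 = 71809 Pa ≈ 71.8 kPa.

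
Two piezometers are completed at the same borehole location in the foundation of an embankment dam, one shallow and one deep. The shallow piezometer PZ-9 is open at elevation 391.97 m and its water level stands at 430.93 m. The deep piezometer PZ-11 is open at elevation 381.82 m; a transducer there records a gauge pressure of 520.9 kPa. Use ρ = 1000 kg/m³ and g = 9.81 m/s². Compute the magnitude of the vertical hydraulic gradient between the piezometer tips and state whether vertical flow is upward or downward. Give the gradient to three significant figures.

Total head at PZ-9: h = 430.93 m (water level in the standpipe).
Pressure head at PZ-11: ψ = P/(ρg) = 520.9×1000 / (1000 × 9.81) = 53.10 m.
Total head at PZ-11: h = z + ψ = 381.82 + 53.10 = 434.92 m.
Δh = h(PZ-9) − h(PZ-11) = 430.93 − 434.92 = -3.99 m.
Vertical separation Δz = 391.97 − 381.82 = 10.15 m.
|i_v| = |Δh| / Δz = 3.99 / 10.15 = 0.393.
Head is higher in the deep piezometer, so vertical flow is upward (discharge condition).

|i_v| ≈ 0.393; vertical flow is upward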